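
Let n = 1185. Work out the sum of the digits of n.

1+1+8+5 = 15

15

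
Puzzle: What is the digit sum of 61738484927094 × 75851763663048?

126

61738484927094 × 75851763663048 = 4682972967604585320661822512
Sum of its 28 digits: 126.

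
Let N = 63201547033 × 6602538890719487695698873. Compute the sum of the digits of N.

162

63201547033 × 6602538890719487695698873 = 417290672239019348809377113714593809
Sum of its 36 digits: 162.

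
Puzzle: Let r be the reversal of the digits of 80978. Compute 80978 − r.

-6930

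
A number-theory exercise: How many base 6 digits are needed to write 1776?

1776 in base 6 is 12120, which has 5 digits.

5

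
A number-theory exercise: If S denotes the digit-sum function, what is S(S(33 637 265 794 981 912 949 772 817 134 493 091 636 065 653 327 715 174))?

First digit sum: 250.
2+5+0 = 7.

7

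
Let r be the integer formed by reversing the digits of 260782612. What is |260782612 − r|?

44495550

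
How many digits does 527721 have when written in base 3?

12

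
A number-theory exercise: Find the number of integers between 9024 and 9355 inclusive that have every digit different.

191

The integers in [9024, 9355] that have every digit different: 9024, 9025, 9026, 9027, 9028, 9031, …, 9352, 9354.
191 qualify.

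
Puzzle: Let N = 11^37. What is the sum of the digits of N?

11^37 = 340039485861577398992406882305761986971
Sum of its 39 digits: 200.

200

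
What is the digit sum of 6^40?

171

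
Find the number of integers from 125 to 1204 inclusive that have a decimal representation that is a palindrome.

The integers in [125, 1204] that have a decimal representation that is a palindrome: 131, 141, 151, 161, 171, 181, …, 1001, 1111.
89 qualify.

89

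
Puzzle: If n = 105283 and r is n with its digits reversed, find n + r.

487784

Reverse of 105283 is 382501.
105283 + 382501 = 487784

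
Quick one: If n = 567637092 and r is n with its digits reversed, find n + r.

Reverse of 567637092 is 290736765.
567637092 + 290736765 = 858373857

858373857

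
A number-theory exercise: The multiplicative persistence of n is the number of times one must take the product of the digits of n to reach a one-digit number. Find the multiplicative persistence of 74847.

5

74847 → 6272 → 168 → 48 → 32 → 6 (5 steps)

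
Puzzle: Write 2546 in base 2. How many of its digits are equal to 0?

5

2546 in base 2 is 100111110010.
The digit 0 appears 5 times.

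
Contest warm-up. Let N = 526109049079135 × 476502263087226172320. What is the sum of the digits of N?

526109049079135 × 476502263087226172320 = 250692152516876372156592966826543200
Sum of its 36 digits: 156.

156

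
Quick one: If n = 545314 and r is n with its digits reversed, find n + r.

958859

Reverse of 545314 is 413545.
545314 + 413545 = 958859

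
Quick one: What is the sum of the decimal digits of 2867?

23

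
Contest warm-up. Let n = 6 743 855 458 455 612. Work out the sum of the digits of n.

78

6+7+4+3+8+5+5+4+5+8+4+5+5+6+1+2 = 78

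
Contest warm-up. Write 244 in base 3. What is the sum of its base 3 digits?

2

244 in base 3 is 100001.
Digit sum: 1+0+0+0+0+1 = 2.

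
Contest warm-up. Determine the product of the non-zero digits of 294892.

2×9×4×8×9×2 = 10368

10368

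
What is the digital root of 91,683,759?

3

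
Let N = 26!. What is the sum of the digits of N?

26! = 403291461126605635584000000
Sum of its 27 digits: 81.

81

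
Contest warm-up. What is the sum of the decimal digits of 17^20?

17^20 = 4064231406647572522401601
Sum of its 25 digits: 82.

82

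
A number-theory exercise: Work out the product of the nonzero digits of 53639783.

408240

5×3×6×3×9×7×8×3 = 408240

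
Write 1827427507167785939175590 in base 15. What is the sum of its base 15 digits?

1827427507167785939175590 in base 15 is 576799DC78B85776D25E5.
Digit sum: 5+7+6+7+9+9+13+12+7+8+11+8+5+7+7+6+13+2+5+14+5 = 166.

166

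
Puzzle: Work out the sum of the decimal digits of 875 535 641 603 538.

69

8+7+5+5+3+5+6+4+1+6+0+3+5+3+8 = 69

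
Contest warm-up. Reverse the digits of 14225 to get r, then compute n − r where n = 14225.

Reverse of 14225 is 52241.
14225 − 52241 = -38016

-38016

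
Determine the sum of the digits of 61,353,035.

6+1+3+5+3+0+3+5 = 26

26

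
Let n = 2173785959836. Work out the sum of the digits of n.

2+1+7+3+7+8+5+9+5+9+8+3+6 = 73

73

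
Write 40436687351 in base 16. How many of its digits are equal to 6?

2

40436687351 in base 16 is 96A36E1F7.
The digit 6 appears 2 times.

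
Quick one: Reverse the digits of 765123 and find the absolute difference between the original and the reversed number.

Reverse of 765123 is 321567.
|765123 − 321567| = 443556

443556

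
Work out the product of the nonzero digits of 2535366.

16200

2×5×3×5×3×6×6 = 16200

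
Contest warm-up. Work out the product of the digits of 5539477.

132300

5×5×3×9×4×7×7 = 132300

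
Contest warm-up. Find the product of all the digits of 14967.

1×4×9×6×7 = 1512

1512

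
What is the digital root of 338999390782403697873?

9

3+3+8+9+9+9+3+9+0+7+8+2+4+0+3+6+9+7+8+7+3 = 117
1+1+7 = 9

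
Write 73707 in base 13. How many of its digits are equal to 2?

73707 in base 13 is 2771A.
The digit 2 appears 1 time.

1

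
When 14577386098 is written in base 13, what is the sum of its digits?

14577386098 in base 13 is 14B411A662.
Digit sum: 1+4+11+4+1+1+10+6+6+2 = 46.

46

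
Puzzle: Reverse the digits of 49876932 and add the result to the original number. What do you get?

73844826

Reverse of 49876932 is 23967894.
49876932 + 23967894 = 73844826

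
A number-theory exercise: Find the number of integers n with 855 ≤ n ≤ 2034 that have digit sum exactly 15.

The integers in [855, 2034] that have digit sum exactly 15: 861, 870, 906, 915, 924, 933, …, 1941, 1950.
84 qualify.

84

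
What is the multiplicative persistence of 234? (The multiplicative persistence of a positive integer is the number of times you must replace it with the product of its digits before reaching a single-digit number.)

234 → 24 → 8 (2 steps)

2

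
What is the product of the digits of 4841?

128

4×8×4×1 = 128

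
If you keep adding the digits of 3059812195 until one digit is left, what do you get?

3+0+5+9+8+1+2+1+9+5 = 43
4+3 = 7

7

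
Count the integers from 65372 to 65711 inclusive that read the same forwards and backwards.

The integers in [65372, 65711] that read the same forwards and backwards: 65456, 65556, 65656.
3 qualify.

3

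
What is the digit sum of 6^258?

6^258 = 579458848406240214434223500888782946339168885292102639115348573677513995855323853219311343131022416265808170283823081861298536241983590416859000164507157759658643367825772134212782055832193117628399616
Sum of its 201 digits: 882.

882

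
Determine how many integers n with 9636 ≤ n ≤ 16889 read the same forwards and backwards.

73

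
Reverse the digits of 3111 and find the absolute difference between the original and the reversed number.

1998

Reverse of 3111 is 1113.
|3111 − 1113| = 1998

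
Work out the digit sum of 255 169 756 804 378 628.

92

2+5+5+1+6+9+7+5+6+8+0+4+3+7+8+6+2+8 = 92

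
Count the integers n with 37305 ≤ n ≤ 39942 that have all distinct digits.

882

The integers in [37305, 39942] that have all distinct digits: 37401, 37402, 37405, 37406, 37408, 37409, …, 39875, 39876.
882 qualify.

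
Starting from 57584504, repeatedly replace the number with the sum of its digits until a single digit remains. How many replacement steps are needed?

57584504 → 38 → 11 → 2 (3 steps)

3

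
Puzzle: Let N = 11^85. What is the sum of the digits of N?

407

11^85 = 32989690295920386835890134305346271024600891770176817346352641662914097799127234258677851
Sum of its 89 digits: 407.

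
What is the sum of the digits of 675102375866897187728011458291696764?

182

6+7+5+1+0+2+3+7+5+8+6+6+8+9+7+1+8+7+7+2+8+0+1+1+4+5+8+2+9+1+6+9+6+7+6+4 = 182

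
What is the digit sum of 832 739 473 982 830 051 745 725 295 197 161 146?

8+3+2+7+3+9+4+7+3+9+8+2+8+3+0+0+5+1+7+4+5+7+2+5+2+9+5+1+9+7+1+6+1+1+4+6 = 164

164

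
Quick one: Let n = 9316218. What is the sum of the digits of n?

30

9+3+1+6+2+1+8 = 30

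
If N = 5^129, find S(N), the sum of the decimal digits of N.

5^129 = 1469367938527859384960920671527807097273331945965109401885939632848021574318408966064453125
Sum of its 91 digits: 431.

431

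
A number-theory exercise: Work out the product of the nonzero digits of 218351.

240

2×1×8×3×5×1 = 240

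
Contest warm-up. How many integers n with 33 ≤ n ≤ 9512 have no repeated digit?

The integers in [33, 9512] that have no repeated digit: 34, 35, 36, 37, 38, 39, …, 9510, 9512.
5029 qualify.

5029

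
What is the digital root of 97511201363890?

9+7+5+1+1+2+0+1+3+6+3+8+9+0 = 55
5+5 = 10
1+0 = 1

1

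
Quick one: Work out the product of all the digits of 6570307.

0

6×5×7×0×3×0×7 = 0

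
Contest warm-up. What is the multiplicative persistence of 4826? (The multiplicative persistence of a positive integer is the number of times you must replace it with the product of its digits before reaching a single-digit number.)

5

4826 → 384 → 96 → 54 → 20 → 0 (5 steps)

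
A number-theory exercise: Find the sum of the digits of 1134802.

19

1+1+3+4+8+0+2 = 19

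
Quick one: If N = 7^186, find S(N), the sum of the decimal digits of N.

748

7^186 = 15425364765854238719865682980850950480606374287625859312783428174914691263882113064915710538959556071717362843363289858942796464024227995050544648043803809649
Sum of its 158 digits: 748.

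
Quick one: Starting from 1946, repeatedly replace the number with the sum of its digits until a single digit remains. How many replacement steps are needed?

2

1946 → 20 → 2 (2 steps)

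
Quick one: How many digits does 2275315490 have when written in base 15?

2275315490 in base 15 is D4B47845, which has 8 digits.

8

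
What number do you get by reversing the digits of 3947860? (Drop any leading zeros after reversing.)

687493

Reversing 3947860 gives 687493.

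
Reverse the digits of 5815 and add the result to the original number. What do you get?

11000

Reverse of 5815 is 5185.
5815 + 5185 = 11000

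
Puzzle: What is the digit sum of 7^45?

163

7^45 = 107006904423598033356356300384937784807
Sum of its 39 digits: 163.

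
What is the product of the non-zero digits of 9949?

9×9×4×9 = 2916

2916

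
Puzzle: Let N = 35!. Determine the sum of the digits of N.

35! = 10333147966386144929666651337523200000000
Sum of its 41 digits: 144.

144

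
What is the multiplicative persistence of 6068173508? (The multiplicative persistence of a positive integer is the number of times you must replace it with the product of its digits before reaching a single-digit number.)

1

6068173508 → 0 (1 step)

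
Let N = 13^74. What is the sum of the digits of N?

385

13^74 = 27027636582498189040621249864144468324898507852136260989871841246090732111847218889
Sum of its 83 digits: 385.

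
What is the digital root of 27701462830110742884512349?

9

2+7+7+0+1+4+6+2+8+3+0+1+1+0+7+4+2+8+8+4+5+1+2+3+4+9 = 99
9+9 = 18
1+8 = 9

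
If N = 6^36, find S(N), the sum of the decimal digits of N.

126

6^36 = 10314424798490535546171949056
Sum of its 29 digits: 126.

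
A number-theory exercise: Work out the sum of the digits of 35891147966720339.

3+5+8+9+1+1+4+7+9+6+6+7+2+0+3+3+9 = 83

83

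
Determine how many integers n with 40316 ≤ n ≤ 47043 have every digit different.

1948

The integers in [40316, 47043] that have every digit different: 40316, 40317, 40318, 40319, 40321, 40325, …, 47038, 47039.
1948 qualify.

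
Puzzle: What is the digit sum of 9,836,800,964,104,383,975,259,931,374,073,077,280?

170

9+8+3+6+8+0+0+9+6+4+1+0+4+3+8+3+9+7+5+2+5+9+9+3+1+3+7+4+0+7+3+0+7+7+2+8+0 = 170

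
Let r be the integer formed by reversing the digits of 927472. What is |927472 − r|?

Reverse of 927472 is 274729.
|927472 − 274729| = 652743

652743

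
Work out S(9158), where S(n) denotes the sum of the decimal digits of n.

23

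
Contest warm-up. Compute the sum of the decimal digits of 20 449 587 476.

56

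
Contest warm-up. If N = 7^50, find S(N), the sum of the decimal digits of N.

184

7^50 = 1798465042647412146620280340569649349251249
Sum of its 43 digits: 184.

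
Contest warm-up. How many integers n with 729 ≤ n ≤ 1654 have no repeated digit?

505

The integers in [729, 1654] that have no repeated digit: 729, 730, 731, 732, 734, 735, …, 1653, 1654.
505 qualify.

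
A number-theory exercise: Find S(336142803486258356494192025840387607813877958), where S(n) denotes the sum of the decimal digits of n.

212

3+3+6+1+4+2+8+0+3+4+8+6+2+5+8+3+5+6+4+9+4+1+9+2+0+2+5+8+4+0+3+8+7+6+0+7+8+1+3+8+7+7+9+5+8 = 212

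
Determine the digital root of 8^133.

8

The digital root of n equals n mod 9 (or 9 when 9 | n), so we need 8^133 mod 9.
8^133 ≡ 8 (mod 9), so the digital root is 8.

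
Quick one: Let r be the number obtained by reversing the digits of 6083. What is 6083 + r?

9889

Reverse of 6083 is 3806.
6083 + 3806 = 9889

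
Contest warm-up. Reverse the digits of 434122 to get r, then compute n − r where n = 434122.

212688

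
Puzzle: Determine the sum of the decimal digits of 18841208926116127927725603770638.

1+8+8+4+1+2+0+8+9+2+6+1+1+6+1+2+7+9+2+7+7+2+5+6+0+3+7+7+0+6+3+8 = 139

139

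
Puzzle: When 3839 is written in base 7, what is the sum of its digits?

3839 in base 7 is 14123.
Digit sum: 1+4+1+2+3 = 11.

11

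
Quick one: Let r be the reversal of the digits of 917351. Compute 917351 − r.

763632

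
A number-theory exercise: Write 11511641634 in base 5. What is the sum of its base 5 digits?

30

11511641634 in base 5 is 142033440013014.
Digit sum: 1+4+2+0+3+3+4+4+0+0+1+3+0+1+4 = 30.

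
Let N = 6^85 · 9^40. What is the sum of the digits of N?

6^85 · 9^40 = 205379295685544045375079007167701321909409791028896551423108998090924854198569809648008627748487116619776
Sum of its 105 digits: 504.

504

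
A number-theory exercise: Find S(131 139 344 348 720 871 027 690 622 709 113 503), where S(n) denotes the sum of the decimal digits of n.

1+3+1+1+3+9+3+4+4+3+4+8+7+2+0+8+7+1+0+2+7+6+9+0+6+2+2+7+0+9+1+1+3+5+0+3 = 132

132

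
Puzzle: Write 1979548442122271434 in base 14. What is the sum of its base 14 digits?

102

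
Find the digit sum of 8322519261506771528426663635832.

8+3+2+2+5+1+9+2+6+1+5+0+6+7+7+1+5+2+8+4+2+6+6+6+3+6+3+5+8+3+2 = 134

134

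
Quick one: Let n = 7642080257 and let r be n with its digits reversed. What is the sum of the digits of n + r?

46

Reversal of 7642080257 is 7520802467; 7642080257 + 7520802467 = 15162882724.
Digit sum of 15162882724: 1+5+1+6+2+8+8+2+7+2+4 = 46.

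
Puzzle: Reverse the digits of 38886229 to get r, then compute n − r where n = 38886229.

-53382654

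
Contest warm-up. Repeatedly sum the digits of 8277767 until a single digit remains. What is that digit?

8+2+7+7+7+6+7 = 44
4+4 = 8

8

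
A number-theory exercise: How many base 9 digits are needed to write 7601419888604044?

7601419888604044 in base 9 is 40824348351822787, which has 17 digits.

17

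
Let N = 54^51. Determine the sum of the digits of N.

360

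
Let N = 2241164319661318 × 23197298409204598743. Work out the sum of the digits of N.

177

2241164319661318 × 23197298409204598743 = 51988957507245598862902217848523274
Sum of its 35 digits: 177.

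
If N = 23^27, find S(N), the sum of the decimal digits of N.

179

23^27 = 5843211045545439551605946764725979847
Sum of its 37 digits: 179.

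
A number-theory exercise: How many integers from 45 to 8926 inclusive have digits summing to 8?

160

The integers in [45, 8926] that have digits summing to 8: 53, 62, 71, 80, 107, 116, …, 7100, 8000.
160 qualify.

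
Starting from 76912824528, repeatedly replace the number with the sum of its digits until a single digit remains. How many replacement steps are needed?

2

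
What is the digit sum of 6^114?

6^114 = 51196767818932398352996442938060122617228848590636949323603892304516667363736020735492096
Sum of its 89 digits: 414.

414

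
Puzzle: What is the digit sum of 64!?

64! = 126886932185884164103433389335161480802865516174545192198801894375214704230400000000000000
Sum of its 90 digits: 324.

324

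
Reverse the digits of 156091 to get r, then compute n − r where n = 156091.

-34560

Reverse of 156091 is 190651.
156091 − 190651 = -34560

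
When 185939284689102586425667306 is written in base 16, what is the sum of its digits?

196

185939284689102586425667306 in base 16 is 99CE2CD20D5AF55E846EEA.
Digit sum: 9+9+12+14+2+12+13+2+0+13+5+10+15+5+5+14+8+4+6+14+14+10 = 196.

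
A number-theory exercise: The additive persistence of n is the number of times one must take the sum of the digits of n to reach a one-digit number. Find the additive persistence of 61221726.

61221726 → 27 → 9 (2 steps)

2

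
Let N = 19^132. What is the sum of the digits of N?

739

19^132 = 6244178732795137331183107156244756042036842142529999981521814622784256304758175426040997719542522042153629464398657413035100802066928599869701107822846121752774872575761
Sum of its 169 digits: 739.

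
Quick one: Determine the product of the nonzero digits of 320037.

126

3×2×3×7 = 126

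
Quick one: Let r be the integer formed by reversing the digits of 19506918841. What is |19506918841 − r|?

Reverse of 19506918841 is 14881960591.
|19506918841 − 14881960591| = 4624958250

4624958250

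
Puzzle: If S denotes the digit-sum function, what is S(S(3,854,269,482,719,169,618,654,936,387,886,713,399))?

6

First digit sum: 204.
2+0+4 = 6.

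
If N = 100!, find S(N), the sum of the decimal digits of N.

648

100! = 93326215443944152681699238856266700490715968264381621468592963895217599993229915608941463976156518286253697920827223758251185210916864000000000000000000000000
Sum of its 158 digits: 648.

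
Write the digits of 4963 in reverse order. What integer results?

3694

Reversing 4963 gives 3694.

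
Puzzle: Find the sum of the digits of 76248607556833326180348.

7+6+2+4+8+6+0+7+5+5+6+8+3+3+3+2+6+1+8+0+3+4+8 = 105

105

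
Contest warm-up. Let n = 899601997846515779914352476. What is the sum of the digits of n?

151

8+9+9+6+0+1+9+9+7+8+4+6+5+1+5+7+7+9+9+1+4+3+5+2+4+7+6 = 151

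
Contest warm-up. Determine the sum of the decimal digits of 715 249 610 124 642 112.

7+1+5+2+4+9+6+1+0+1+2+4+6+4+2+1+1+2 = 58

58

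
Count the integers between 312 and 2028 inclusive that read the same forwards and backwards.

80

The integers in [312, 2028] that read the same forwards and backwards: 313, 323, 333, 343, 353, 363, …, 1991, 2002.
80 qualify.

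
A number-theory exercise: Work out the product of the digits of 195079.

0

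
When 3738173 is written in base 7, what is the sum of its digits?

3738173 in base 7 is 43526315.
Digit sum: 4+3+5+2+6+3+1+5 = 29.

29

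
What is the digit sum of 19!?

45

19! = 121645100408832000
Sum of its 18 digits: 45.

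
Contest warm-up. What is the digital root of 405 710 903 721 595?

4+0+5+7+1+0+9+0+3+7+2+1+5+9+5 = 58
5+8 = 13
1+3 = 4

4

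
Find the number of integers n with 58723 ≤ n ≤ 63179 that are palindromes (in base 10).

The integers in [58723, 63179] that are palindromes (in base 10): 58785, 58885, 58985, 59095, 59195, 59295, …, 63036, 63136.
45 qualify.

45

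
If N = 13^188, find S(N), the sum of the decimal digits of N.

970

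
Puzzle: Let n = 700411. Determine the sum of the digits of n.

13

7+0+0+4+1+1 = 13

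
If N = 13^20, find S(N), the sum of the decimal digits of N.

115

13^20 = 19004963774880799438801
Sum of its 23 digits: 115.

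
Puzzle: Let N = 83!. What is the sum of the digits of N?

486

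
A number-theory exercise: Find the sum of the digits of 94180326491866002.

69

9+4+1+8+0+3+2+6+4+9+1+8+6+6+0+0+2 = 69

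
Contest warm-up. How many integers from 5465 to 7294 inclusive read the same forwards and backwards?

18

The integers in [5465, 7294] that read the same forwards and backwards: 5555, 5665, 5775, 5885, 5995, 6006, …, 7117, 7227.
18 qualify.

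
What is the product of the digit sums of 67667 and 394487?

S(67667) = 6+7+6+6+7 = 32.
S(394487) = 3+9+4+4+8+7 = 35.
32 · 35 = 1120.

1120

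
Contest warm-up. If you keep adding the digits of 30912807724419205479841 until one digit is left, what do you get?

7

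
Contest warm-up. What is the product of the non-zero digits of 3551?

3×5×5×1 = 75

75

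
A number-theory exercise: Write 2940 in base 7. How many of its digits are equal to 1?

2940 in base 7 is 11400.
The digit 1 appears 2 times.

2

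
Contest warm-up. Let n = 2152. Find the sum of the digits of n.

10

2+1+5+2 = 10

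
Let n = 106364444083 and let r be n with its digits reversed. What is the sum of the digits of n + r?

68

Reversal of 106364444083 is 380444463601; 106364444083 + 380444463601 = 486808907684.
Digit sum of 486808907684: 4+8+6+8+0+8+9+0+7+6+8+4 = 68.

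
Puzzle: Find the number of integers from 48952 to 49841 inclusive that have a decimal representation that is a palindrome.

9

The integers in [48952, 49841] that have a decimal representation that is a palindrome: 48984, 49094, 49194, 49294, 49394, 49494, 49594, 49694, 49794.
9 qualify.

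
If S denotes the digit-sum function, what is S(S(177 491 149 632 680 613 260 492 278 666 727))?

8

First digit sum: 152.
1+5+2 = 8.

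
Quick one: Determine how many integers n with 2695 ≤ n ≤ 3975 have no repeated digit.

The integers in [2695, 3975] that have no repeated digit: 2695, 2697, 2698, 2701, 2703, 2704, …, 3974, 3975.
666 qualify.

666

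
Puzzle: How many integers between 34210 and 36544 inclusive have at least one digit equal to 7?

602

The integers in [34210, 36544] that have at least one digit equal to 7: 34217, 34227, 34237, 34247, 34257, 34267, …, 36527, 36537.
602 qualify.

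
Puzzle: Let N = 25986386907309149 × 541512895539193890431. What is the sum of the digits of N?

211

25986386907309149 × 541512895539193890431 = 14071963618778774989773577238949853219
Sum of its 38 digits: 211.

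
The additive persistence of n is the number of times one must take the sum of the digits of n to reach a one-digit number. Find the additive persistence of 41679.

2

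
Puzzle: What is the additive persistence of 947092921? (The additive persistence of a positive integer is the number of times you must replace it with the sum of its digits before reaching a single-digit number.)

2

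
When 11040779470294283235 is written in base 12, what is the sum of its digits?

108

11040779470294283235 in base 12 is 4B8734A84833A65743.
Digit sum: 4+11+8+7+3+4+10+8+4+8+3+3+10+6+5+7+4+3 = 108.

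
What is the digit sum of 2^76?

2^76 = 75557863725914323419136
Sum of its 23 digits: 106.

106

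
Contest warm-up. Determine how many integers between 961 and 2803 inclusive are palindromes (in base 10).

The integers in [961, 2803] that are palindromes (in base 10): 969, 979, 989, 999, 1001, 1111, …, 2662, 2772.
22 qualify.

22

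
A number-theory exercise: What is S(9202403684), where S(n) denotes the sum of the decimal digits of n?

38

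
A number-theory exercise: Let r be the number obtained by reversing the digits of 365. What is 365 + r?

928

Reverse of 365 is 563.
365 + 563 = 928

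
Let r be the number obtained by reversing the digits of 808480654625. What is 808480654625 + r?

1334936739433

Reverse of 808480654625 is 526456084808.
808480654625 + 526456084808 = 1334936739433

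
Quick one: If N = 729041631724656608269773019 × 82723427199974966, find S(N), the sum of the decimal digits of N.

182

729041631724656608269773019 × 82723427199974966 = 60308822347725590550994891244239291302242354
Sum of its 44 digits: 182.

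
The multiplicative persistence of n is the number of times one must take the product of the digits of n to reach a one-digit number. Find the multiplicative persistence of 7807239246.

7807239246 → 0 (1 step)

1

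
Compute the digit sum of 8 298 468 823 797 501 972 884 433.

8+2+9+8+4+6+8+8+2+3+7+9+7+5+0+1+9+7+2+8+8+4+4+3+3 = 135

135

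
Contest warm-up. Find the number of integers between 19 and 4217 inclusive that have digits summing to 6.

78

The integers in [19, 4217] that have digits summing to 6: 24, 33, 42, 51, 60, 105, …, 4110, 4200.
78 qualify.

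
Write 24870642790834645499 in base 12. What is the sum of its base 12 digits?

90

24870642790834645499 in base 12 is B262A8120B2712B30B.
Digit sum: 11+2+6+2+10+8+1+2+0+11+2+7+1+2+11+3+0+11 = 90.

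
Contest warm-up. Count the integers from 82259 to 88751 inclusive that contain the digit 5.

The integers in [82259, 88751] that contain the digit 5: 82259, 82265, 82275, 82285, 82295, 82305, …, 88750, 88751.
2524 qualify.

2524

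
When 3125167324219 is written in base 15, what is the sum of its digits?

3125167324219 in base 15 is 5645D1A3714.
Digit sum: 5+6+4+5+13+1+10+3+7+1+4 = 59.

59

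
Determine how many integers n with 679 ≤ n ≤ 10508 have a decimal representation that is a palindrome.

128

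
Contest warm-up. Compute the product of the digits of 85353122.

7200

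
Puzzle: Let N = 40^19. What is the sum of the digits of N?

40^19 = 2748779069440000000000000000000
Sum of its 31 digits: 67.

67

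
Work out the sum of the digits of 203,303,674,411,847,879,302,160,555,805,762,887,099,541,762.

198

2+0+3+3+0+3+6+7+4+4+1+1+8+4+7+8+7+9+3+0+2+1+6+0+5+5+5+8+0+5+7+6+2+8+8+7+0+9+9+5+4+1+7+6+2 = 198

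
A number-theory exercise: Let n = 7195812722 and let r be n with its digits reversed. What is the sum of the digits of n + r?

Reversal of 7195812722 is 2272185917; 7195812722 + 2272185917 = 9467998639.
Digit sum of 9467998639: 9+4+6+7+9+9+8+6+3+9 = 70.

70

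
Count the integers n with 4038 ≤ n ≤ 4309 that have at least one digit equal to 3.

The integers in [4038, 4309] that have at least one digit equal to 3: 4038, 4039, 4043, 4053, 4063, 4073, …, 4308, 4309.
56 qualify.

56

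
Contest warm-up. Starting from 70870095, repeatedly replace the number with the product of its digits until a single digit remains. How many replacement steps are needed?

1

70870095 → 0 (1 step)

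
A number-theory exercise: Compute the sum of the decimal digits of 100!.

100! = 93326215443944152681699238856266700490715968264381621468592963895217599993229915608941463976156518286253697920827223758251185210916864000000000000000000000000
Sum of its 158 digits: 648.

648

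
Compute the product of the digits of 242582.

1280

2×4×2×5×8×2 = 1280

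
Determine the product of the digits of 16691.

324

1×6×6×9×1 = 324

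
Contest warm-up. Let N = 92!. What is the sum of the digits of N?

92! = 12438414054641307255475324325873553077577991715875414356840239582938137710983519518443046123837041347353107486982656753664000000000000000000000
Sum of its 143 digits: 540.

540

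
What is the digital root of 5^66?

The digital root of n equals n mod 9 (or 9 when 9 | n), so we need 5^66 mod 9.
5^66 ≡ 1 (mod 9), so the digital root is 1.

1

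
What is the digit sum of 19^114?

649

19^114 = 59966749513267825724908973980095118760861324233369594776004538342373439980068510542630407345872422176916353536468350271285969351953224368420622121
Sum of its 146 digits: 649.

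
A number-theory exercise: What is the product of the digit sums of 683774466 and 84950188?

S(683774466) = 6+8+3+7+7+4+4+6+6 = 51.
S(84950188) = 8+4+9+5+0+1+8+8 = 43.
51 · 43 = 2193.

2193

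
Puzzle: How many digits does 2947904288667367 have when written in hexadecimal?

2947904288667367 in base 16 is A791A73F536E7, which has 13 digits.

13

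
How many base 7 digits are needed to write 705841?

7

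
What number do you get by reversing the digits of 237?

732

Reversing 237 gives 732.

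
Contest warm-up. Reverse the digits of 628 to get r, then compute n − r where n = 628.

Reverse of 628 is 826.
628 − 826 = -198

-198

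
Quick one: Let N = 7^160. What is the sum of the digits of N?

655

7^160 = 1643184774938171857917000410556544806341837419599523497069764671233207565562287891877564323818254449486910838997871467298047369612896001
Sum of its 136 digits: 655.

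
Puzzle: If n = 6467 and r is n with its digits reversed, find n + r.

Reverse of 6467 is 7646.
6467 + 7646 = 14113

14113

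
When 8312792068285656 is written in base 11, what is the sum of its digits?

8312792068285656 in base 11 is 1A98791355561286.
Digit sum: 1+10+9+8+7+9+1+3+5+5+5+6+1+2+8+6 = 86.

86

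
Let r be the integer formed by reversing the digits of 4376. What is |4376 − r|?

Reverse of 4376 is 6734.
|4376 − 6734| = 2358

2358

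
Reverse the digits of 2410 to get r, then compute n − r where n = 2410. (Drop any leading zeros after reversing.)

2268

Reverse of 2410 is 142.
2410 − 142 = 2268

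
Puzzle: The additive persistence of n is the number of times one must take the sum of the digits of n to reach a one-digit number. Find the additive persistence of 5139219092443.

2

5139219092443 → 52 → 7 (2 steps)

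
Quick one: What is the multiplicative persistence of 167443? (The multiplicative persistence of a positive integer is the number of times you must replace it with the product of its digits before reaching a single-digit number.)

167443 → 2016 → 0 (2 steps)

2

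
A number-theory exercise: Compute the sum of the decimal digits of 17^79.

440

17^79 = 16049621279626657045143271473566136815663210596611105405894971825820887406128729967604798715821553
Sum of its 98 digits: 440.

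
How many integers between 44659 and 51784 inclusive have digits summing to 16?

240

The integers in [44659, 51784] that have digits summing to 16: 44701, 44710, 44800, 45007, 45016, 45025, …, 51721, 51730.
240 qualify.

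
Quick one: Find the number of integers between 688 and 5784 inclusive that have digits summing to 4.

The integers in [688, 5784] that have digits summing to 4: 1003, 1012, 1021, 1030, 1102, 1111, …, 3100, 4000.
20 qualify.

20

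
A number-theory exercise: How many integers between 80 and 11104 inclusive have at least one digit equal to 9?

The integers in [80, 11104] that have at least one digit equal to 9: 89, 90, 91, 92, 93, 94, …, 11098, 11099.
3721 qualify.

3721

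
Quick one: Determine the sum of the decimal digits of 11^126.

622

11^126 = 164239770663983842428729944161460543765069103903598725293152764807750085888709094508835726435584330249599258053105769109531957538761
Sum of its 132 digits: 622.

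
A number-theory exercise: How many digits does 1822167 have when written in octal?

7

1822167 in base 8 is 6746727, which has 7 digits.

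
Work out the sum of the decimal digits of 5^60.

199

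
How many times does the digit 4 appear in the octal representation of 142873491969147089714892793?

142873491969147089714892793 in base 8 is 73056507023506204507376647771.
The digit 4 appears 2 times.

2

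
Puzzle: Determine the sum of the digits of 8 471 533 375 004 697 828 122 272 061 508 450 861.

150

8+4+7+1+5+3+3+3+7+5+0+0+4+6+9+7+8+2+8+1+2+2+2+7+2+0+6+1+5+0+8+4+5+0+8+6+1 = 150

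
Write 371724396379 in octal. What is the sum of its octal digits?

35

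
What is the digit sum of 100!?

100! = 93326215443944152681699238856266700490715968264381621468592963895217599993229915608941463976156518286253697920827223758251185210916864000000000000000000000000
Sum of its 158 digits: 648.

648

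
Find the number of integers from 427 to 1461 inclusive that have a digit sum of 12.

The integers in [427, 1461] that have a digit sum of 12: 435, 444, 453, 462, 471, 480, …, 1452, 1461.
79 qualify.

79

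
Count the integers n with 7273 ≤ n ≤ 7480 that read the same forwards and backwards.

The integers in [7273, 7480] that read the same forwards and backwards: 7337, 7447.
2 qualify.

2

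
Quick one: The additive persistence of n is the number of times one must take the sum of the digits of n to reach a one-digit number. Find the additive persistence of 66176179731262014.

3

66176179731262014 → 69 → 15 → 6 (3 steps)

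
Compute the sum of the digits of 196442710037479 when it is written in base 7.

55

196442710037479 in base 7 is 56243342324453203.
Digit sum: 5+6+2+4+3+3+4+2+3+2+4+4+5+3+2+0+3 = 55.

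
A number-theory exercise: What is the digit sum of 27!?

108

27! = 10888869450418352160768000000
Sum of its 29 digits: 108.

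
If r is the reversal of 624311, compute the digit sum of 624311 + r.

34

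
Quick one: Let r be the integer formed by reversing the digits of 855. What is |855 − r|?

Reverse of 855 is 558.
|855 − 558| = 297

297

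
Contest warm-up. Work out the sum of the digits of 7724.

7+7+2+4 = 20

20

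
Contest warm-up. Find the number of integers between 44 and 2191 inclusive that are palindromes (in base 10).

The integers in [44, 2191] that are palindromes (in base 10): 44, 55, 66, 77, 88, 99, …, 2002, 2112.
108 qualify.

108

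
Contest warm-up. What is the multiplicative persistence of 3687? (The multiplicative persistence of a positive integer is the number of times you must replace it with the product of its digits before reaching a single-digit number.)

2

3687 → 1008 → 0 (2 steps)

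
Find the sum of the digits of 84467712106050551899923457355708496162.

174

8+4+4+6+7+7+1+2+1+0+6+0+5+0+5+5+1+8+9+9+9+2+3+4+5+7+3+5+5+7+0+8+4+9+6+1+6+2 = 174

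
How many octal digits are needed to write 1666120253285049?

17

1666120253285049 in base 8 is 57265173166321271, which has 17 digits.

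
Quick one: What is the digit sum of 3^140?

3^140 = 6265787482177970379256224194341930332206694446810665274859598050801
Sum of its 67 digits: 306.

306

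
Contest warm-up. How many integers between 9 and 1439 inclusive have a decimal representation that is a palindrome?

104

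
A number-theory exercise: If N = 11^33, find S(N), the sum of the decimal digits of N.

11^33 = 23225154419887808141001767796309131
Sum of its 35 digits: 143.

143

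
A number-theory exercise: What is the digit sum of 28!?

28! = 304888344611713860501504000000
Sum of its 30 digits: 90.

90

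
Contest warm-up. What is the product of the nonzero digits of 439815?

4320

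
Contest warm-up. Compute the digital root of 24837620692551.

2+4+8+3+7+6+2+0+6+9+2+5+5+1 = 60
6+0 = 6
(Equivalently, 24837620692551 mod 9 = 6.)

6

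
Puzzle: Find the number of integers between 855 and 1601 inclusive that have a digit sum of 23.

The integers in [855, 1601] that have a digit sum of 23: 869, 878, 887, 896, 959, 968, …, 1589, 1598.
12 qualify.

12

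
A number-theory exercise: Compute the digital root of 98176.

9+8+1+7+6 = 31
3+1 = 4

4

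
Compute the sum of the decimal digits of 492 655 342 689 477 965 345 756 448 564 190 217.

182

4+9+2+6+5+5+3+4+2+6+8+9+4+7+7+9+6+5+3+4+5+7+5+6+4+4+8+5+6+4+1+9+0+2+1+7 = 182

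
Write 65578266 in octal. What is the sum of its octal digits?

26

65578266 in base 8 is 372122432.
Digit sum: 3+7+2+1+2+2+4+3+2 = 26.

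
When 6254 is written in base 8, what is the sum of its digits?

17

6254 in base 8 is 14156.
Digit sum: 1+4+1+5+6 = 17.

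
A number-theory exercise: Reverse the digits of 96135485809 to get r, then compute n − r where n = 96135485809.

5277032640

Reverse of 96135485809 is 90858453169.
96135485809 − 90858453169 = 5277032640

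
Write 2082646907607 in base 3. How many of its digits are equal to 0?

11

2082646907607 in base 3 is 21101002200020120202121010.
The digit 0 appears 11 times.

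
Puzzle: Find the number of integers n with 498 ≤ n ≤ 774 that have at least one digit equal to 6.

The integers in [498, 774] that have at least one digit equal to 6: 506, 516, 526, 536, 546, 556, …, 768, 769.
135 qualify.

135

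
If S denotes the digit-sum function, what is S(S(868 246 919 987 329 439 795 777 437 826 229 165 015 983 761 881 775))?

First digit sum: 280.
2+8+0 = 10.

10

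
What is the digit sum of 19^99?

541

19^99 = 3950085484118525497024052097529573238897049443942607252543835470215867415609371393307890303310063934009000876624970111349493579
Sum of its 127 digits: 541.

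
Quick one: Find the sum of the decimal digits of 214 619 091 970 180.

58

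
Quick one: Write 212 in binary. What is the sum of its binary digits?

4

212 in base 2 is 11010100.
Digit sum: 1+1+0+1+0+1+0+0 = 4.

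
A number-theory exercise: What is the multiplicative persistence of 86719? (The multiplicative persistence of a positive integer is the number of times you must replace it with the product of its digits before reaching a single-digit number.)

86719 → 3024 → 0 (2 steps)

2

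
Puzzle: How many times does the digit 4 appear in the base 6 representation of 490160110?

4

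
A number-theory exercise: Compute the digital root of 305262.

9

3+0+5+2+6+2 = 18
1+8 = 9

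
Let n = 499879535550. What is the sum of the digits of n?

69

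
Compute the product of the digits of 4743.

336

4×7×4×3 = 336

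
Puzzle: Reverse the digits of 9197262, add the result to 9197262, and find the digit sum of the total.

27

Reversal of 9197262 is 2627919; 9197262 + 2627919 = 11825181.
Digit sum of 11825181: 1+1+8+2+5+1+8+1 = 27.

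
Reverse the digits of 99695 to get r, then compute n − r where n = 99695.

39996

Reverse of 99695 is 59699.
99695 − 59699 = 39996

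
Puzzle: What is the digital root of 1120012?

1+1+2+0+0+1+2 = 7

7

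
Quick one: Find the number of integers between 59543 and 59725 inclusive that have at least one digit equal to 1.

The integers in [59543, 59725] that have at least one digit equal to 1: 59551, 59561, 59571, 59581, 59591, 59601, …, 59719, 59721.
36 qualify.

36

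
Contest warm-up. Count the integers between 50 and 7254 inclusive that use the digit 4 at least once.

The integers in [50, 7254] that use the digit 4 at least once: 54, 64, 74, 84, 94, 104, …, 7249, 7254.
2665 qualify.

2665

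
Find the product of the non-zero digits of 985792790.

9×8×5×7×9×2×7×9 = 2857680

2857680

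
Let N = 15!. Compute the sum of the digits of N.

15! = 1307674368000
Sum of its 13 digits: 45.

45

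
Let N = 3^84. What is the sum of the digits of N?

162

3^84 = 11972515182562019788602740026717047105681
Sum of its 41 digits: 162.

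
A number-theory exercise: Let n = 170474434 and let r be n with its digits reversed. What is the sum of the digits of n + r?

Reversal of 170474434 is 434474071; 170474434 + 434474071 = 604948505.
Digit sum of 604948505: 6+0+4+9+4+8+5+0+5 = 41.

41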